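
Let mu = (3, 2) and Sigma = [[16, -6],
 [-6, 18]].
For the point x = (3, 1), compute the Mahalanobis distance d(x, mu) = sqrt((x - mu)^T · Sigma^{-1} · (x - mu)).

Step 1 — centre the observation: (x - mu) = (0, -1).

Step 2 — invert Sigma. det(Sigma) = 16·18 - (-6)² = 252.
  Sigma^{-1} = (1/det) · [[d, -b], [-b, a]] = [[0.0714, 0.0238],
 [0.0238, 0.0635]].

Step 3 — form the quadratic (x - mu)^T · Sigma^{-1} · (x - mu):
  Sigma^{-1} · (x - mu) = (-0.0238, -0.0635).
  (x - mu)^T · [Sigma^{-1} · (x - mu)] = (0)·(-0.0238) + (-1)·(-0.0635) = 0.0635.

Step 4 — take square root: d = √(0.0635) ≈ 0.252.

d(x, mu) = √(0.0635) ≈ 0.252


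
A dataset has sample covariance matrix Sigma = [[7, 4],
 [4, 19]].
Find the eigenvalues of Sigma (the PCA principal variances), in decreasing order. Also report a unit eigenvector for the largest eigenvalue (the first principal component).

Step 1 — characteristic polynomial of 2×2 Sigma:
  det(Sigma - λI) = λ² - trace · λ + det = 0.
  trace = 7 + 19 = 26, det = 7·19 - (4)² = 117.
Step 2 — discriminant:
  Δ = trace² - 4·det = 676 - 468 = 208.
Step 3 — eigenvalues:
  λ = (trace ± √Δ)/2 = (26 ± 14.4222)/2,
  λ_1 = 20.2111,  λ_2 = 5.7889.

Step 4 — unit eigenvector for λ_1: solve (Sigma - λ_1 I)v = 0. First row:
  (7 - 20.2111)·v_x + (4)·v_y = 0, i.e. (-13.2111)·v_x + (4)·v_y = 0,
  so v ∝ (b, λ_1 - a) = (4, 13.2111) = u.
  ||u|| = √((4)² + (13.2111)²) = √(190.5332) ≈ 13.8034,
  v_1 = u/||u|| ≈ (0.2898, 0.9571) (||v_1|| = 1).

λ_1 = 20.2111,  λ_2 = 5.7889;  v_1 ≈ (0.2898, 0.9571)


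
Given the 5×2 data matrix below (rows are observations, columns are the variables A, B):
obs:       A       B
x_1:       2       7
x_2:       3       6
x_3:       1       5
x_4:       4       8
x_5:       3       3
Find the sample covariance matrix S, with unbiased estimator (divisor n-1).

Step 1 — column means:
  mean(A) = (2 + 3 + 1 + 4 + 3) / 5 = 13/5 = 2.6
  mean(B) = (7 + 6 + 5 + 8 + 3) / 5 = 29/5 = 5.8

Step 2 — sample covariance S[i,j] = (1/(n-1)) · Σ_k (x_{k,i} - mean_i) · (x_{k,j} - mean_j), with n-1 = 4.
  S[A,A] = ((-0.6)·(-0.6) + (0.4)·(0.4) + (-1.6)·(-1.6) + (1.4)·(1.4) + (0.4)·(0.4)) / 4 = 5.2/4 = 1.3
  S[A,B] = ((-0.6)·(1.2) + (0.4)·(0.2) + (-1.6)·(-0.8) + (1.4)·(2.2) + (0.4)·(-2.8)) / 4 = 2.6/4 = 0.65
  S[B,B] = ((1.2)·(1.2) + (0.2)·(0.2) + (-0.8)·(-0.8) + (2.2)·(2.2) + (-2.8)·(-2.8)) / 4 = 14.8/4 = 3.7

S is symmetric (S[j,i] = S[i,j]). Assembling:

S = [[1.3, 0.65],
 [0.65, 3.7]]


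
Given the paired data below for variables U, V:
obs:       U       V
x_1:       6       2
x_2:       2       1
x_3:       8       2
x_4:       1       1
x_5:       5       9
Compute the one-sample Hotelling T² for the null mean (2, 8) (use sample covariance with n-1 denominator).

Step 1 — sample mean vector:
  mean(U) = (6 + 2 + 8 + 1 + 5) / 5 = 22/5 = 4.4
  mean(V) = (2 + 1 + 2 + 1 + 9) / 5 = 15/5 = 3
  x̄ = (4.4, 3),  deviation x̄ - mu_0 = (4.4, 3) - (2, 8) = (2.4, -5).

Step 2 — sample covariance matrix, S[i,j] = (1/(n-1)) · Σ_k (x_{k,i} - mean_i) · (x_{k,j} - mean_j), divisor n-1 = 4:
  S[U,U] = ((1.6)·(1.6) + (-2.4)·(-2.4) + (3.6)·(3.6) + (-3.4)·(-3.4) + (0.6)·(0.6)) / 4 = 33.2/4 = 8.3
  S[U,V] = ((1.6)·(-1) + (-2.4)·(-2) + (3.6)·(-1) + (-3.4)·(-2) + (0.6)·(6)) / 4 = 10/4 = 2.5
  S[V,V] = ((-1)·(-1) + (-2)·(-2) + (-1)·(-1) + (-2)·(-2) + (6)·(6)) / 4 = 46/4 = 11.5
  S = [[8.3, 2.5],
 [2.5, 11.5]].

Step 3 — invert S. det(S) = 8.3·11.5 - (2.5)² = 89.2.
  S^{-1} = (1/det) · [[d, -b], [-b, a]] = [[0.1289, -0.028],
 [-0.028, 0.093]].

Step 4 — quadratic form (x̄ - mu_0)^T · S^{-1} · (x̄ - mu_0):
  S^{-1} · (x̄ - mu_0) = (0.4496, -0.5325),
  (x̄ - mu_0)^T · [...] = (2.4)·(0.4496) + (-5)·(-0.5325) = 3.7415.

Step 5 — scale by n: T² = 5 · 3.7415 = 18.7074.

T² ≈ 18.7074


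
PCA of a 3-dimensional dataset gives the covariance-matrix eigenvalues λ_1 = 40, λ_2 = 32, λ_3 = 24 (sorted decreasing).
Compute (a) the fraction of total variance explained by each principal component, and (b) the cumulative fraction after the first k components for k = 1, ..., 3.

Step 1 — total variance = trace(Sigma) = Σ λ_i = 40 + 32 + 24 = 96.

Step 2 — fraction explained by component i = λ_i / Σ λ:
  PC1: 40/96 = 0.4167
  PC2: 32/96 = 0.3333
  PC3: 24/96 = 0.25

Step 3 — cumulative fraction after k components = (λ_1 + ... + λ_k) / Σ λ:
  k = 1: 40/96 = 0.4167
  k = 2: (40 + 32)/96 = 72/96 = 0.75
  k = 3: (40 + 32 + 24)/96 = 96/96 = 1

Summary (fraction, with percent):

explained: PC1 0.4167 (41.67%), PC2 0.3333 (33.33%), PC3 0.25 (25%);  cumulative: 0.4167, 0.75, 1


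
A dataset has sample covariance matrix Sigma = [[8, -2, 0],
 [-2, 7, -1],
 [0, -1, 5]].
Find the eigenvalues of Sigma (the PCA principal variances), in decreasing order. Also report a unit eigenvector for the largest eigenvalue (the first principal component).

Step 1 — characteristic polynomial p(λ) = det(λI - Sigma) = λ³ - tr·λ² + c_1·λ - det, where tr = trace, c_1 = sum of the principal 2×2 minors, det = det(Sigma):
  tr = 8 + 7 + 5 = 20,
  c_1 = (8·7 - (-2)²) + (8·5 - (0)²) + (7·5 - (-1)²) = 52 + 40 + 34 = 126,
  det = 8·(7·5 - (-1)²) - (-2)·((-2)·5 - (-1)·(0)) + (0)·((-2)·(-1) - 7·(0)) = 8·(34) - (-2)·(-10) + (0)·(2) = 252.
  So p(λ) = λ³ - 20λ² + 126λ - 252.
Step 2 — look for an integer root (rational root theorem: any rational root is an integer divisor of 252). Testing λ = 6:
  p(6) = 216 - 720 + 756 - 252 = 0  ✓
  Dividing out (λ - 6): p(λ) = (λ - 6)(λ² - 14λ + 42).
Step 3 — remaining eigenvalues from the quadratic λ² - 14λ + 42 = 0:
  Δ = 14² - 4·42 = 196 - 168 = 28,  λ = (14 ± √28)/2 = (14 ± 5.2915)/2 ≈ 9.6458 or 4.3542.
  Sorted: λ_1 = 9.6458,  λ_2 = 6,  λ_3 = 4.3542  (check: sum = 20 = tr ✓).

Step 4 — unit eigenvector for λ_1 ≈ 9.6458: v spans the null space of (Sigma - λ_1 I), whose rows are
  r_1 = (-1.6458, -2, 0),  r_2 = (-2, -2.6458, -1),  r_3 = (0, -1, -4.6458).
  v is orthogonal to every row, so take v ∝ r_1 × r_2 = ((-2)·(-1) - (0)·(-2.6458), (0)·(-2) - (-1.6458)·(-1), (-1.6458)·(-2.6458) - (-2)·(-2)) ≈ (2, -1.6458, 0.3542).
  Let u = (2, -1.6458, 0.3542).
  ||u|| = √((2)² + (-1.6458)² + (0.3542)²) = √(6.834) ≈ 2.6142,  v_1 = u/||u|| ≈ (0.7651, -0.6295, 0.1355) (||v_1|| = 1).

λ_1 = 9.6458,  λ_2 = 6,  λ_3 = 4.3542;  v_1 ≈ (0.7651, -0.6295, 0.1355)


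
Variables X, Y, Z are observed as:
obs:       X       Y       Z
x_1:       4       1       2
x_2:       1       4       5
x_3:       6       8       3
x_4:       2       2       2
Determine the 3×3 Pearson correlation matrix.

Step 1 — column means:
  mean(X) = (4 + 1 + 6 + 2) / 4 = 13/4 = 3.25
  mean(Y) = (1 + 4 + 8 + 2) / 4 = 15/4 = 3.75
  mean(Z) = (2 + 5 + 3 + 2) / 4 = 12/4 = 3

Step 2 — sample variances and covariances s[i,j] = (1/(n-1)) · Σ_k (x_{k,i} - mean_i) · (x_{k,j} - mean_j), with n-1 = 3:
  s[X,X] = ((0.75)·(0.75) + (-2.25)·(-2.25) + (2.75)·(2.75) + (-1.25)·(-1.25)) / 3 = 14.75/3 = 4.9167
  s[X,Y] = ((0.75)·(-2.75) + (-2.25)·(0.25) + (2.75)·(4.25) + (-1.25)·(-1.75)) / 3 = 11.25/3 = 3.75
  s[X,Z] = ((0.75)·(-1) + (-2.25)·(2) + (2.75)·(0) + (-1.25)·(-1)) / 3 = -4/3 = -1.3333
  s[Y,Y] = ((-2.75)·(-2.75) + (0.25)·(0.25) + (4.25)·(4.25) + (-1.75)·(-1.75)) / 3 = 28.75/3 = 9.5833
  s[Y,Z] = ((-2.75)·(-1) + (0.25)·(2) + (4.25)·(0) + (-1.75)·(-1)) / 3 = 5/3 = 1.6667
  s[Z,Z] = ((-1)·(-1) + (2)·(2) + (0)·(0) + (-1)·(-1)) / 3 = 6/3 = 2
  Sample standard deviations s_i = √(s[i,i]):
  s(X) = √(4.9167) = 2.2174
  s(Y) = √(9.5833) = 3.0957
  s(Z) = √(2) = 1.4142

Step 3 — r_{ij} = s_{ij} / (s_i · s_j):
  r[X,X] = 1 (diagonal).
  r[X,Y] = 3.75 / (2.2174 · 3.0957) = 3.75 / 6.8643 = 0.5463
  r[X,Z] = -1.3333 / (2.2174 · 1.4142) = -1.3333 / 3.1358 = -0.4252
  r[Y,Y] = 1 (diagonal).
  r[Y,Z] = 1.6667 / (3.0957 · 1.4142) = 1.6667 / 4.378 = 0.3807
  r[Z,Z] = 1 (diagonal).

R is symmetric with unit diagonal. Assembling:

R = [[1, 0.5463, -0.4252],
 [0.5463, 1, 0.3807],
 [-0.4252, 0.3807, 1]]


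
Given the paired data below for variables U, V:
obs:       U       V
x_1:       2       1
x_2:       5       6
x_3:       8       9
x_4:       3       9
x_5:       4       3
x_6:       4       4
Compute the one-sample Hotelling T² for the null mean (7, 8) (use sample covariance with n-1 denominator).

Step 1 — sample mean vector:
  mean(U) = (2 + 5 + 8 + 3 + 4 + 4) / 6 = 26/6 = 4.3333
  mean(V) = (1 + 6 + 9 + 9 + 3 + 4) / 6 = 32/6 = 5.3333
  x̄ = (4.3333, 5.3333),  deviation x̄ - mu_0 = (4.3333, 5.3333) - (7, 8) = (-2.6667, -2.6667).

Step 2 — sample covariance matrix, S[i,j] = (1/(n-1)) · Σ_k (x_{k,i} - mean_i) · (x_{k,j} - mean_j), divisor n-1 = 5:
  S[U,U] = ((-2.3333)·(-2.3333) + (0.6667)·(0.6667) + (3.6667)·(3.6667) + (-1.3333)·(-1.3333) + (-0.3333)·(-0.3333) + (-0.3333)·(-0.3333)) / 5 = 21.3333/5 = 4.2667
  S[U,V] = ((-2.3333)·(-4.3333) + (0.6667)·(0.6667) + (3.6667)·(3.6667) + (-1.3333)·(3.6667) + (-0.3333)·(-2.3333) + (-0.3333)·(-1.3333)) / 5 = 20.3333/5 = 4.0667
  S[V,V] = ((-4.3333)·(-4.3333) + (0.6667)·(0.6667) + (3.6667)·(3.6667) + (3.6667)·(3.6667) + (-2.3333)·(-2.3333) + (-1.3333)·(-1.3333)) / 5 = 53.3333/5 = 10.6667
  S = [[4.2667, 4.0667],
 [4.0667, 10.6667]].

Step 3 — invert S. det(S) = 4.2667·10.6667 - (4.0667)² = 28.9733.
  S^{-1} = (1/det) · [[d, -b], [-b, a]] = [[0.3682, -0.1404],
 [-0.1404, 0.1473]].

Step 4 — quadratic form (x̄ - mu_0)^T · S^{-1} · (x̄ - mu_0):
  S^{-1} · (x̄ - mu_0) = (-0.6075, -0.0184),
  (x̄ - mu_0)^T · [...] = (-2.6667)·(-0.6075) + (-2.6667)·(-0.0184) = 1.669.

Step 5 — scale by n: T² = 6 · 1.669 = 10.0138.

T² ≈ 10.0138


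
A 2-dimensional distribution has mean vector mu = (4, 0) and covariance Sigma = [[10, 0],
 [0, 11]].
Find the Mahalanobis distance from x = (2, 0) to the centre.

Step 1 — centre the observation: (x - mu) = (-2, 0).

Step 2 — invert Sigma. det(Sigma) = 10·11 - (0)² = 110.
  Sigma^{-1} = (1/det) · [[d, -b], [-b, a]] = [[0.1, 0],
 [0, 0.0909]].

Step 3 — form the quadratic (x - mu)^T · Sigma^{-1} · (x - mu):
  Sigma^{-1} · (x - mu) = (-0.2, 0).
  (x - mu)^T · [Sigma^{-1} · (x - mu)] = (-2)·(-0.2) + (0)·(0) = 0.4.

Step 4 — take square root: d = √(0.4) ≈ 0.6325.

d(x, mu) = √(0.4) ≈ 0.6325


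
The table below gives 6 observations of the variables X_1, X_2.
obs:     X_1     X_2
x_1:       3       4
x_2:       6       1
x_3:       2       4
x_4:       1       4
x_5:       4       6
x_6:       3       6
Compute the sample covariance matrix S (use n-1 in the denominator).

Step 1 — column means:
  mean(X_1) = (3 + 6 + 2 + 1 + 4 + 3) / 6 = 19/6 = 3.1667
  mean(X_2) = (4 + 1 + 4 + 4 + 6 + 6) / 6 = 25/6 = 4.1667

Step 2 — sample covariance S[i,j] = (1/(n-1)) · Σ_k (x_{k,i} - mean_i) · (x_{k,j} - mean_j), with n-1 = 5.
  S[X_1,X_1] = ((-0.1667)·(-0.1667) + (2.8333)·(2.8333) + (-1.1667)·(-1.1667) + (-2.1667)·(-2.1667) + (0.8333)·(0.8333) + (-0.1667)·(-0.1667)) / 5 = 14.8333/5 = 2.9667
  S[X_1,X_2] = ((-0.1667)·(-0.1667) + (2.8333)·(-3.1667) + (-1.1667)·(-0.1667) + (-2.1667)·(-0.1667) + (0.8333)·(1.8333) + (-0.1667)·(1.8333)) / 5 = -7.1667/5 = -1.4333
  S[X_2,X_2] = ((-0.1667)·(-0.1667) + (-3.1667)·(-3.1667) + (-0.1667)·(-0.1667) + (-0.1667)·(-0.1667) + (1.8333)·(1.8333) + (1.8333)·(1.8333)) / 5 = 16.8333/5 = 3.3667

S is symmetric (S[j,i] = S[i,j]). Assembling:

S = [[2.9667, -1.4333],
 [-1.4333, 3.3667]]


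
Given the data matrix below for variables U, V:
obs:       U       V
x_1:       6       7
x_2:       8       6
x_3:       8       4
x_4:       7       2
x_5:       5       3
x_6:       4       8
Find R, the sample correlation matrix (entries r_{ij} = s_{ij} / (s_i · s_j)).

Step 1 — column means:
  mean(U) = (6 + 8 + 8 + 7 + 5 + 4) / 6 = 38/6 = 6.3333
  mean(V) = (7 + 6 + 4 + 2 + 3 + 8) / 6 = 30/6 = 5

Step 2 — sample variances and covariances s[i,j] = (1/(n-1)) · Σ_k (x_{k,i} - mean_i) · (x_{k,j} - mean_j), with n-1 = 5:
  s[U,U] = ((-0.3333)·(-0.3333) + (1.6667)·(1.6667) + (1.6667)·(1.6667) + (0.6667)·(0.6667) + (-1.3333)·(-1.3333) + (-2.3333)·(-2.3333)) / 5 = 13.3333/5 = 2.6667
  s[U,V] = ((-0.3333)·(2) + (1.6667)·(1) + (1.6667)·(-1) + (0.6667)·(-3) + (-1.3333)·(-2) + (-2.3333)·(3)) / 5 = -7/5 = -1.4
  s[V,V] = ((2)·(2) + (1)·(1) + (-1)·(-1) + (-3)·(-3) + (-2)·(-2) + (3)·(3)) / 5 = 28/5 = 5.6
  Sample standard deviations s_i = √(s[i,i]):
  s(U) = √(2.6667) = 1.633
  s(V) = √(5.6) = 2.3664

Step 3 — r_{ij} = s_{ij} / (s_i · s_j):
  r[U,U] = 1 (diagonal).
  r[U,V] = -1.4 / (1.633 · 2.3664) = -1.4 / 3.8644 = -0.3623
  r[V,V] = 1 (diagonal).

R is symmetric with unit diagonal. Assembling:

R = [[1, -0.3623],
 [-0.3623, 1]]


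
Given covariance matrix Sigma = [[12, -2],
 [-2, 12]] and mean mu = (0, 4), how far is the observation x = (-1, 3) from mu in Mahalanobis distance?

Step 1 — centre the observation: (x - mu) = (-1, -1).

Step 2 — invert Sigma. det(Sigma) = 12·12 - (-2)² = 140.
  Sigma^{-1} = (1/det) · [[d, -b], [-b, a]] = [[0.0857, 0.0143],
 [0.0143, 0.0857]].

Step 3 — form the quadratic (x - mu)^T · Sigma^{-1} · (x - mu):
  Sigma^{-1} · (x - mu) = (-0.1, -0.1).
  (x - mu)^T · [Sigma^{-1} · (x - mu)] = (-1)·(-0.1) + (-1)·(-0.1) = 0.2.

Step 4 — take square root: d = √(0.2) ≈ 0.4472.

d(x, mu) = √(0.2) ≈ 0.4472


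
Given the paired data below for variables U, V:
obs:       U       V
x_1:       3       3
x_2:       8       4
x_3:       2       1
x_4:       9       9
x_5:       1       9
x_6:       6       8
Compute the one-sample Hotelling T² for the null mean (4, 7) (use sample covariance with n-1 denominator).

Step 1 — sample mean vector:
  mean(U) = (3 + 8 + 2 + 9 + 1 + 6) / 6 = 29/6 = 4.8333
  mean(V) = (3 + 4 + 1 + 9 + 9 + 8) / 6 = 34/6 = 5.6667
  x̄ = (4.8333, 5.6667),  deviation x̄ - mu_0 = (4.8333, 5.6667) - (4, 7) = (0.8333, -1.3333).

Step 2 — sample covariance matrix, S[i,j] = (1/(n-1)) · Σ_k (x_{k,i} - mean_i) · (x_{k,j} - mean_j), divisor n-1 = 5:
  S[U,U] = ((-1.8333)·(-1.8333) + (3.1667)·(3.1667) + (-2.8333)·(-2.8333) + (4.1667)·(4.1667) + (-3.8333)·(-3.8333) + (1.1667)·(1.1667)) / 5 = 54.8333/5 = 10.9667
  S[U,V] = ((-1.8333)·(-2.6667) + (3.1667)·(-1.6667) + (-2.8333)·(-4.6667) + (4.1667)·(3.3333) + (-3.8333)·(3.3333) + (1.1667)·(2.3333)) / 5 = 16.6667/5 = 3.3333
  S[V,V] = ((-2.6667)·(-2.6667) + (-1.6667)·(-1.6667) + (-4.6667)·(-4.6667) + (3.3333)·(3.3333) + (3.3333)·(3.3333) + (2.3333)·(2.3333)) / 5 = 59.3333/5 = 11.8667
  S = [[10.9667, 3.3333],
 [3.3333, 11.8667]].

Step 3 — invert S. det(S) = 10.9667·11.8667 - (3.3333)² = 119.0267.
  S^{-1} = (1/det) · [[d, -b], [-b, a]] = [[0.0997, -0.028],
 [-0.028, 0.0921]].

Step 4 — quadratic form (x̄ - mu_0)^T · S^{-1} · (x̄ - mu_0):
  S^{-1} · (x̄ - mu_0) = (0.1204, -0.1462),
  (x̄ - mu_0)^T · [...] = (0.8333)·(0.1204) + (-1.3333)·(-0.1462) = 0.2953.

Step 5 — scale by n: T² = 6 · 0.2953 = 1.7716.

T² ≈ 1.7716


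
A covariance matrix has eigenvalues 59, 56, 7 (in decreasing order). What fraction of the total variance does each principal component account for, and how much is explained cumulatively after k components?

Step 1 — total variance = trace(Sigma) = Σ λ_i = 59 + 56 + 7 = 122.

Step 2 — fraction explained by component i = λ_i / Σ λ:
  PC1: 59/122 = 0.4836
  PC2: 56/122 = 0.459
  PC3: 7/122 = 0.0574

Step 3 — cumulative fraction after k components = (λ_1 + ... + λ_k) / Σ λ:
  k = 1: 59/122 = 0.4836
  k = 2: (59 + 56)/122 = 115/122 = 0.9426
  k = 3: (59 + 56 + 7)/122 = 122/122 = 1

Summary (fraction, with percent):

explained: PC1 0.4836 (48.36%), PC2 0.459 (45.9%), PC3 0.0574 (5.74%);  cumulative: 0.4836, 0.9426, 1


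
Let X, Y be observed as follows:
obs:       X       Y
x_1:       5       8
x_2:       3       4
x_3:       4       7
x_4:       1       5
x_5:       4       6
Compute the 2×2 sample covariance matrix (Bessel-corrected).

Step 1 — column means:
  mean(X) = (5 + 3 + 4 + 1 + 4) / 5 = 17/5 = 3.4
  mean(Y) = (8 + 4 + 7 + 5 + 6) / 5 = 30/5 = 6

Step 2 — sample covariance S[i,j] = (1/(n-1)) · Σ_k (x_{k,i} - mean_i) · (x_{k,j} - mean_j), with n-1 = 4.
  S[X,X] = ((1.6)·(1.6) + (-0.4)·(-0.4) + (0.6)·(0.6) + (-2.4)·(-2.4) + (0.6)·(0.6)) / 4 = 9.2/4 = 2.3
  S[X,Y] = ((1.6)·(2) + (-0.4)·(-2) + (0.6)·(1) + (-2.4)·(-1) + (0.6)·(0)) / 4 = 7/4 = 1.75
  S[Y,Y] = ((2)·(2) + (-2)·(-2) + (1)·(1) + (-1)·(-1) + (0)·(0)) / 4 = 10/4 = 2.5

S is symmetric (S[j,i] = S[i,j]). Assembling:

S = [[2.3, 1.75],
 [1.75, 2.5]]


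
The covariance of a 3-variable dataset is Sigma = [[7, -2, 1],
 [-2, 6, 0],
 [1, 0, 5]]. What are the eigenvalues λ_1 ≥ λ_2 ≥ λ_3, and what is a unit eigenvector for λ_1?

Step 1 — characteristic polynomial p(λ) = det(λI - Sigma) = λ³ - tr·λ² + c_1·λ - det, where tr = trace, c_1 = sum of the principal 2×2 minors, det = det(Sigma):
  tr = 7 + 6 + 5 = 18,
  c_1 = (7·6 - (-2)²) + (7·5 - (1)²) + (6·5 - (0)²) = 38 + 34 + 30 = 102,
  det = 7·(6·5 - (0)²) - (-2)·((-2)·5 - (0)·(1)) + (1)·((-2)·(0) - 6·(1)) = 7·(30) - (-2)·(-10) + (1)·(-6) = 184.
  So p(λ) = λ³ - 18λ² + 102λ - 184.
Step 2 — look for an integer root (rational root theorem: any rational root is an integer divisor of 184). Testing λ = 4:
  p(4) = 64 - 288 + 408 - 184 = 0  ✓
  Dividing out (λ - 4): p(λ) = (λ - 4)(λ² - 14λ + 46).
Step 3 — remaining eigenvalues from the quadratic λ² - 14λ + 46 = 0:
  Δ = 14² - 4·46 = 196 - 184 = 12,  λ = (14 ± √12)/2 = (14 ± 3.4641)/2 ≈ 8.7321 or 5.2679.
  Sorted: λ_1 = 8.7321,  λ_2 = 5.2679,  λ_3 = 4  (check: sum = 18 = tr ✓).

Step 4 — unit eigenvector for λ_1 ≈ 8.7321: v spans the null space of (Sigma - λ_1 I), whose rows are
  r_1 = (-1.7321, -2, 1),  r_2 = (-2, -2.7321, 0),  r_3 = (1, 0, -3.7321).
  v is orthogonal to every row, so take v ∝ r_1 × r_2 = ((-2)·(0) - (1)·(-2.7321), (1)·(-2) - (-1.7321)·(0), (-1.7321)·(-2.7321) - (-2)·(-2)) ≈ (2.7321, -2, 0.7321).
  Let u = (2.7321, -2, 0.7321).
  ||u|| = √((2.7321)² + (-2)² + (0.7321)²) = √(12) ≈ 3.4641,  v_1 = u/||u|| ≈ (0.7887, -0.5774, 0.2113) (||v_1|| = 1).

λ_1 = 8.7321,  λ_2 = 5.2679,  λ_3 = 4;  v_1 ≈ (0.7887, -0.5774, 0.2113)


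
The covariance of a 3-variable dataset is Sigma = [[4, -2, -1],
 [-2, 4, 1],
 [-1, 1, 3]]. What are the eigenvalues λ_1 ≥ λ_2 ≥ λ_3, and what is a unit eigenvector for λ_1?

Step 1 — characteristic polynomial p(λ) = det(λI - Sigma) = λ³ - tr·λ² + c_1·λ - det, where tr = trace, c_1 = sum of the principal 2×2 minors, det = det(Sigma):
  tr = 4 + 4 + 3 = 11,
  c_1 = (4·4 - (-2)²) + (4·3 - (-1)²) + (4·3 - (1)²) = 12 + 11 + 11 = 34,
  det = 4·(4·3 - (1)²) - (-2)·((-2)·3 - (1)·(-1)) + (-1)·((-2)·(1) - 4·(-1)) = 4·(11) - (-2)·(-5) + (-1)·(2) = 32.
  So p(λ) = λ³ - 11λ² + 34λ - 32.
Step 2 — look for an integer root (rational root theorem: any rational root is an integer divisor of 32). Testing λ = 2:
  p(2) = 8 - 44 + 68 - 32 = 0  ✓
  Dividing out (λ - 2): p(λ) = (λ - 2)(λ² - 9λ + 16).
Step 3 — remaining eigenvalues from the quadratic λ² - 9λ + 16 = 0:
  Δ = 9² - 4·16 = 81 - 64 = 17,  λ = (9 ± √17)/2 = (9 ± 4.1231)/2 ≈ 6.5616 or 2.4384.
  Sorted: λ_1 = 6.5616,  λ_2 = 2.4384,  λ_3 = 2  (check: sum = 11 = tr ✓).

Step 4 — unit eigenvector for λ_1 ≈ 6.5616: v spans the null space of (Sigma - λ_1 I), whose rows are
  r_1 = (-2.5616, -2, -1),  r_2 = (-2, -2.5616, 1),  r_3 = (-1, 1, -3.5616).
  v is orthogonal to every row, so take v ∝ r_1 × r_2 = ((-2)·(1) - (-1)·(-2.5616), (-1)·(-2) - (-2.5616)·(1), (-2.5616)·(-2.5616) - (-2)·(-2)) ≈ (-4.5616, 4.5616, 2.5616).
  Rescale (multiply by -1 so the first nonzero entry is positive): u = (4.5616, -4.5616, -2.5616).
  ||u|| = √((4.5616)² + (-4.5616)² + (-2.5616)²) = √(48.1771) ≈ 6.941,  v_1 = u/||u|| ≈ (0.6572, -0.6572, -0.369) (||v_1|| = 1).

λ_1 = 6.5616,  λ_2 = 2.4384,  λ_3 = 2;  v_1 ≈ (0.6572, -0.6572, -0.369)


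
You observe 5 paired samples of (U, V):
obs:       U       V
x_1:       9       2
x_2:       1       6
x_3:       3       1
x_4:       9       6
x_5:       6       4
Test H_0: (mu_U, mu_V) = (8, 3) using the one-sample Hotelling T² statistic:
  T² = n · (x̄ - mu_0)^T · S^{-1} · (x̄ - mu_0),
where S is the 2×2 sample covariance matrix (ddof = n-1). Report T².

Step 1 — sample mean vector:
  mean(U) = (9 + 1 + 3 + 9 + 6) / 5 = 28/5 = 5.6
  mean(V) = (2 + 6 + 1 + 6 + 4) / 5 = 19/5 = 3.8
  x̄ = (5.6, 3.8),  deviation x̄ - mu_0 = (5.6, 3.8) - (8, 3) = (-2.4, 0.8).

Step 2 — sample covariance matrix, S[i,j] = (1/(n-1)) · Σ_k (x_{k,i} - mean_i) · (x_{k,j} - mean_j), divisor n-1 = 4:
  S[U,U] = ((3.4)·(3.4) + (-4.6)·(-4.6) + (-2.6)·(-2.6) + (3.4)·(3.4) + (0.4)·(0.4)) / 4 = 51.2/4 = 12.8
  S[U,V] = ((3.4)·(-1.8) + (-4.6)·(2.2) + (-2.6)·(-2.8) + (3.4)·(2.2) + (0.4)·(0.2)) / 4 = -1.4/4 = -0.35
  S[V,V] = ((-1.8)·(-1.8) + (2.2)·(2.2) + (-2.8)·(-2.8) + (2.2)·(2.2) + (0.2)·(0.2)) / 4 = 20.8/4 = 5.2
  S = [[12.8, -0.35],
 [-0.35, 5.2]].

Step 3 — invert S. det(S) = 12.8·5.2 - (-0.35)² = 66.4375.
  S^{-1} = (1/det) · [[d, -b], [-b, a]] = [[0.0783, 0.0053],
 [0.0053, 0.1927]].

Step 4 — quadratic form (x̄ - mu_0)^T · S^{-1} · (x̄ - mu_0):
  S^{-1} · (x̄ - mu_0) = (-0.1836, 0.1415),
  (x̄ - mu_0)^T · [...] = (-2.4)·(-0.1836) + (0.8)·(0.1415) = 0.5539.

Step 5 — scale by n: T² = 5 · 0.5539 = 2.7695.

T² ≈ 2.7695


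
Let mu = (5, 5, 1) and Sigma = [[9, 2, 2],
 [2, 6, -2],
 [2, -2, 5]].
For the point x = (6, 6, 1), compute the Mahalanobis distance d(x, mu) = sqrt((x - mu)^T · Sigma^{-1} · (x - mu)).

Step 1 — centre the observation: (x - mu) = (1, 1, 0).

Step 2 — invert Sigma (cofactor / det for 3×3, or solve directly):
  Sigma^{-1} = [[0.1494, -0.0805, -0.092],
 [-0.0805, 0.2356, 0.1264],
 [-0.092, 0.1264, 0.2874]].

Step 3 — form the quadratic (x - mu)^T · Sigma^{-1} · (x - mu):
  Sigma^{-1} · (x - mu) = (0.069, 0.1552, 0.0345).
  (x - mu)^T · [Sigma^{-1} · (x - mu)] = (1)·(0.069) + (1)·(0.1552) + (0)·(0.0345) = 0.2241.

Step 4 — take square root: d = √(0.2241) ≈ 0.4734.

d(x, mu) = √(0.2241) ≈ 0.4734


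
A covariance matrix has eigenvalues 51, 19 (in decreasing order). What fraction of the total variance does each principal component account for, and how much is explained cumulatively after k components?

Step 1 — total variance = trace(Sigma) = Σ λ_i = 51 + 19 = 70.

Step 2 — fraction explained by component i = λ_i / Σ λ:
  PC1: 51/70 = 0.7286
  PC2: 19/70 = 0.2714

Step 3 — cumulative fraction after k components = (λ_1 + ... + λ_k) / Σ λ:
  k = 1: 51/70 = 0.7286
  k = 2: (51 + 19)/70 = 70/70 = 1

Summary (fraction, with percent):

explained: PC1 0.7286 (72.86%), PC2 0.2714 (27.14%);  cumulative: 0.7286, 1


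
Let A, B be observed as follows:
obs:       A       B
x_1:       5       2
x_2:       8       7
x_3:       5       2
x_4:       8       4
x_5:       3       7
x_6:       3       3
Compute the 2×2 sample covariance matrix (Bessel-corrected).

Step 1 — column means:
  mean(A) = (5 + 8 + 5 + 8 + 3 + 3) / 6 = 32/6 = 5.3333
  mean(B) = (2 + 7 + 2 + 4 + 7 + 3) / 6 = 25/6 = 4.1667

Step 2 — sample covariance S[i,j] = (1/(n-1)) · Σ_k (x_{k,i} - mean_i) · (x_{k,j} - mean_j), with n-1 = 5.
  S[A,A] = ((-0.3333)·(-0.3333) + (2.6667)·(2.6667) + (-0.3333)·(-0.3333) + (2.6667)·(2.6667) + (-2.3333)·(-2.3333) + (-2.3333)·(-2.3333)) / 5 = 25.3333/5 = 5.0667
  S[A,B] = ((-0.3333)·(-2.1667) + (2.6667)·(2.8333) + (-0.3333)·(-2.1667) + (2.6667)·(-0.1667) + (-2.3333)·(2.8333) + (-2.3333)·(-1.1667)) / 5 = 4.6667/5 = 0.9333
  S[B,B] = ((-2.1667)·(-2.1667) + (2.8333)·(2.8333) + (-2.1667)·(-2.1667) + (-0.1667)·(-0.1667) + (2.8333)·(2.8333) + (-1.1667)·(-1.1667)) / 5 = 26.8333/5 = 5.3667

S is symmetric (S[j,i] = S[i,j]). Assembling:

S = [[5.0667, 0.9333],
 [0.9333, 5.3667]]


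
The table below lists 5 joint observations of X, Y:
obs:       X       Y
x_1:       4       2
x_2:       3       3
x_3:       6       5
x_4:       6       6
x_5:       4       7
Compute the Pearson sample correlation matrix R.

Step 1 — column means:
  mean(X) = (4 + 3 + 6 + 6 + 4) / 5 = 23/5 = 4.6
  mean(Y) = (2 + 3 + 5 + 6 + 7) / 5 = 23/5 = 4.6

Step 2 — sample variances and covariances s[i,j] = (1/(n-1)) · Σ_k (x_{k,i} - mean_i) · (x_{k,j} - mean_j), with n-1 = 4:
  s[X,X] = ((-0.6)·(-0.6) + (-1.6)·(-1.6) + (1.4)·(1.4) + (1.4)·(1.4) + (-0.6)·(-0.6)) / 4 = 7.2/4 = 1.8
  s[X,Y] = ((-0.6)·(-2.6) + (-1.6)·(-1.6) + (1.4)·(0.4) + (1.4)·(1.4) + (-0.6)·(2.4)) / 4 = 5.2/4 = 1.3
  s[Y,Y] = ((-2.6)·(-2.6) + (-1.6)·(-1.6) + (0.4)·(0.4) + (1.4)·(1.4) + (2.4)·(2.4)) / 4 = 17.2/4 = 4.3
  Sample standard deviations s_i = √(s[i,i]):
  s(X) = √(1.8) = 1.3416
  s(Y) = √(4.3) = 2.0736

Step 3 — r_{ij} = s_{ij} / (s_i · s_j):
  r[X,X] = 1 (diagonal).
  r[X,Y] = 1.3 / (1.3416 · 2.0736) = 1.3 / 2.7821 = 0.4673
  r[Y,Y] = 1 (diagonal).

R is symmetric with unit diagonal. Assembling:

R = [[1, 0.4673],
 [0.4673, 1]]


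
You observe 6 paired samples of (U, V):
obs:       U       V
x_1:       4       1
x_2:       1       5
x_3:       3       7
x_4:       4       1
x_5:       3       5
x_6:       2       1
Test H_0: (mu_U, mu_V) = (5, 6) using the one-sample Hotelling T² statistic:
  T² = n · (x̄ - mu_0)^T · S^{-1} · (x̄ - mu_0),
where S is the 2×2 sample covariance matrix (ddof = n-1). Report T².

Step 1 — sample mean vector:
  mean(U) = (4 + 1 + 3 + 4 + 3 + 2) / 6 = 17/6 = 2.8333
  mean(V) = (1 + 5 + 7 + 1 + 5 + 1) / 6 = 20/6 = 3.3333
  x̄ = (2.8333, 3.3333),  deviation x̄ - mu_0 = (2.8333, 3.3333) - (5, 6) = (-2.1667, -2.6667).

Step 2 — sample covariance matrix, S[i,j] = (1/(n-1)) · Σ_k (x_{k,i} - mean_i) · (x_{k,j} - mean_j), divisor n-1 = 5:
  S[U,U] = ((1.1667)·(1.1667) + (-1.8333)·(-1.8333) + (0.1667)·(0.1667) + (1.1667)·(1.1667) + (0.1667)·(0.1667) + (-0.8333)·(-0.8333)) / 5 = 6.8333/5 = 1.3667
  S[U,V] = ((1.1667)·(-2.3333) + (-1.8333)·(1.6667) + (0.1667)·(3.6667) + (1.1667)·(-2.3333) + (0.1667)·(1.6667) + (-0.8333)·(-2.3333)) / 5 = -5.6667/5 = -1.1333
  S[V,V] = ((-2.3333)·(-2.3333) + (1.6667)·(1.6667) + (3.6667)·(3.6667) + (-2.3333)·(-2.3333) + (1.6667)·(1.6667) + (-2.3333)·(-2.3333)) / 5 = 35.3333/5 = 7.0667
  S = [[1.3667, -1.1333],
 [-1.1333, 7.0667]].

Step 3 — invert S. det(S) = 1.3667·7.0667 - (-1.1333)² = 8.3733.
  S^{-1} = (1/det) · [[d, -b], [-b, a]] = [[0.8439, 0.1354],
 [0.1354, 0.1632]].

Step 4 — quadratic form (x̄ - mu_0)^T · S^{-1} · (x̄ - mu_0):
  S^{-1} · (x̄ - mu_0) = (-2.1895, -0.7285),
  (x̄ - mu_0)^T · [...] = (-2.1667)·(-2.1895) + (-2.6667)·(-0.7285) = 6.6866.

Step 5 — scale by n: T² = 6 · 6.6866 = 40.1194.

T² ≈ 40.1194


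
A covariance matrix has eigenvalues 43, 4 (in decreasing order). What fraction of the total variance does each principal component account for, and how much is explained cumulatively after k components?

Step 1 — total variance = trace(Sigma) = Σ λ_i = 43 + 4 = 47.

Step 2 — fraction explained by component i = λ_i / Σ λ:
  PC1: 43/47 = 0.9149
  PC2: 4/47 = 0.0851

Step 3 — cumulative fraction after k components = (λ_1 + ... + λ_k) / Σ λ:
  k = 1: 43/47 = 0.9149
  k = 2: (43 + 4)/47 = 47/47 = 1

Summary (fraction, with percent):

explained: PC1 0.9149 (91.49%), PC2 0.0851 (8.51%);  cumulative: 0.9149, 1


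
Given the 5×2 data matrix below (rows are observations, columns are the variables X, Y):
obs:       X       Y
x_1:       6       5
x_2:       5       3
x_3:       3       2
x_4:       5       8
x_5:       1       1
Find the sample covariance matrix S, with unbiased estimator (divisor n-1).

Step 1 — column means:
  mean(X) = (6 + 5 + 3 + 5 + 1) / 5 = 20/5 = 4
  mean(Y) = (5 + 3 + 2 + 8 + 1) / 5 = 19/5 = 3.8

Step 2 — sample covariance S[i,j] = (1/(n-1)) · Σ_k (x_{k,i} - mean_i) · (x_{k,j} - mean_j), with n-1 = 4.
  S[X,X] = ((2)·(2) + (1)·(1) + (-1)·(-1) + (1)·(1) + (-3)·(-3)) / 4 = 16/4 = 4
  S[X,Y] = ((2)·(1.2) + (1)·(-0.8) + (-1)·(-1.8) + (1)·(4.2) + (-3)·(-2.8)) / 4 = 16/4 = 4
  S[Y,Y] = ((1.2)·(1.2) + (-0.8)·(-0.8) + (-1.8)·(-1.8) + (4.2)·(4.2) + (-2.8)·(-2.8)) / 4 = 30.8/4 = 7.7

S is symmetric (S[j,i] = S[i,j]). Assembling:

S = [[4, 4],
 [4, 7.7]]


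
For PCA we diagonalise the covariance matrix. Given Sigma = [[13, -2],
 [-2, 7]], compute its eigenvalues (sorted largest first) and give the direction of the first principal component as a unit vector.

Step 1 — characteristic polynomial of 2×2 Sigma:
  det(Sigma - λI) = λ² - trace · λ + det = 0.
  trace = 13 + 7 = 20, det = 13·7 - (-2)² = 87.
Step 2 — discriminant:
  Δ = trace² - 4·det = 400 - 348 = 52.
Step 3 — eigenvalues:
  λ = (trace ± √Δ)/2 = (20 ± 7.2111)/2,
  λ_1 = 13.6056,  λ_2 = 6.3944.

Step 4 — unit eigenvector for λ_1: solve (Sigma - λ_1 I)v = 0. First row:
  (13 - 13.6056)·v_x + (-2)·v_y = 0, i.e. (-0.6056)·v_x + (-2)·v_y = 0,
  so v ∝ (b, λ_1 - a) = (-2, 0.6056); multiply by -1 so the first entry is positive: u = (2, -0.6056).
  ||u|| = √((2)² + (-0.6056)²) = √(4.3667) ≈ 2.0897,
  v_1 = u/||u|| ≈ (0.9571, -0.2898) (||v_1|| = 1).

λ_1 = 13.6056,  λ_2 = 6.3944;  v_1 ≈ (0.9571, -0.2898)


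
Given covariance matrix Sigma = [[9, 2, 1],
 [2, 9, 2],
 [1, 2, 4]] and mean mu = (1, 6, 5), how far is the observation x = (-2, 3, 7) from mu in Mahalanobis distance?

Step 1 — centre the observation: (x - mu) = (-3, -3, 2).

Step 2 — invert Sigma (cofactor / det for 3×3, or solve directly):
  Sigma^{-1} = [[0.1181, -0.0221, -0.0185],
 [-0.0221, 0.1292, -0.059],
 [-0.0185, -0.059, 0.2841]].

Step 3 — form the quadratic (x - mu)^T · Sigma^{-1} · (x - mu):
  Sigma^{-1} · (x - mu) = (-0.3247, -0.4391, 0.8007).
  (x - mu)^T · [Sigma^{-1} · (x - mu)] = (-3)·(-0.3247) + (-3)·(-0.4391) + (2)·(0.8007) = 3.893.

Step 4 — take square root: d = √(3.893) ≈ 1.9731.

d(x, mu) = √(3.893) ≈ 1.9731


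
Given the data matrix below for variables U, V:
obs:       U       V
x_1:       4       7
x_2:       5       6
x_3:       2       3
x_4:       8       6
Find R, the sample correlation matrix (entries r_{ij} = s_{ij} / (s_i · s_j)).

Step 1 — column means:
  mean(U) = (4 + 5 + 2 + 8) / 4 = 19/4 = 4.75
  mean(V) = (7 + 6 + 3 + 6) / 4 = 22/4 = 5.5

Step 2 — sample variances and covariances s[i,j] = (1/(n-1)) · Σ_k (x_{k,i} - mean_i) · (x_{k,j} - mean_j), with n-1 = 3:
  s[U,U] = ((-0.75)·(-0.75) + (0.25)·(0.25) + (-2.75)·(-2.75) + (3.25)·(3.25)) / 3 = 18.75/3 = 6.25
  s[U,V] = ((-0.75)·(1.5) + (0.25)·(0.5) + (-2.75)·(-2.5) + (3.25)·(0.5)) / 3 = 7.5/3 = 2.5
  s[V,V] = ((1.5)·(1.5) + (0.5)·(0.5) + (-2.5)·(-2.5) + (0.5)·(0.5)) / 3 = 9/3 = 3
  Sample standard deviations s_i = √(s[i,i]):
  s(U) = √(6.25) = 2.5
  s(V) = √(3) = 1.7321

Step 3 — r_{ij} = s_{ij} / (s_i · s_j):
  r[U,U] = 1 (diagonal).
  r[U,V] = 2.5 / (2.5 · 1.7321) = 2.5 / 4.3301 = 0.5774
  r[V,V] = 1 (diagonal).

R is symmetric with unit diagonal. Assembling:

R = [[1, 0.5774],
 [0.5774, 1]]


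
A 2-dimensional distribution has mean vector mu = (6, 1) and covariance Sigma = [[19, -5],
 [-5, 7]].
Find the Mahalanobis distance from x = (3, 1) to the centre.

Step 1 — centre the observation: (x - mu) = (-3, 0).

Step 2 — invert Sigma. det(Sigma) = 19·7 - (-5)² = 108.
  Sigma^{-1} = (1/det) · [[d, -b], [-b, a]] = [[0.0648, 0.0463],
 [0.0463, 0.1759]].

Step 3 — form the quadratic (x - mu)^T · Sigma^{-1} · (x - mu):
  Sigma^{-1} · (x - mu) = (-0.1944, -0.1389).
  (x - mu)^T · [Sigma^{-1} · (x - mu)] = (-3)·(-0.1944) + (0)·(-0.1389) = 0.5833.

Step 4 — take square root: d = √(0.5833) ≈ 0.7638.

d(x, mu) = √(0.5833) ≈ 0.7638


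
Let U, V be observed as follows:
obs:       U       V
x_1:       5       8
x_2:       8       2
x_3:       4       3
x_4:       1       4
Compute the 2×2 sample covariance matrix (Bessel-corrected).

Step 1 — column means:
  mean(U) = (5 + 8 + 4 + 1) / 4 = 18/4 = 4.5
  mean(V) = (8 + 2 + 3 + 4) / 4 = 17/4 = 4.25

Step 2 — sample covariance S[i,j] = (1/(n-1)) · Σ_k (x_{k,i} - mean_i) · (x_{k,j} - mean_j), with n-1 = 3.
  S[U,U] = ((0.5)·(0.5) + (3.5)·(3.5) + (-0.5)·(-0.5) + (-3.5)·(-3.5)) / 3 = 25/3 = 8.3333
  S[U,V] = ((0.5)·(3.75) + (3.5)·(-2.25) + (-0.5)·(-1.25) + (-3.5)·(-0.25)) / 3 = -4.5/3 = -1.5
  S[V,V] = ((3.75)·(3.75) + (-2.25)·(-2.25) + (-1.25)·(-1.25) + (-0.25)·(-0.25)) / 3 = 20.75/3 = 6.9167

S is symmetric (S[j,i] = S[i,j]). Assembling:

S = [[8.3333, -1.5],
 [-1.5, 6.9167]]


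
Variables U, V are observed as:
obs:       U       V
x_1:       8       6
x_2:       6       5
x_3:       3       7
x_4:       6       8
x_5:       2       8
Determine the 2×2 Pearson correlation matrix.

Step 1 — column means:
  mean(U) = (8 + 6 + 3 + 6 + 2) / 5 = 25/5 = 5
  mean(V) = (6 + 5 + 7 + 8 + 8) / 5 = 34/5 = 6.8

Step 2 — sample variances and covariances s[i,j] = (1/(n-1)) · Σ_k (x_{k,i} - mean_i) · (x_{k,j} - mean_j), with n-1 = 4:
  s[U,U] = ((3)·(3) + (1)·(1) + (-2)·(-2) + (1)·(1) + (-3)·(-3)) / 4 = 24/4 = 6
  s[U,V] = ((3)·(-0.8) + (1)·(-1.8) + (-2)·(0.2) + (1)·(1.2) + (-3)·(1.2)) / 4 = -7/4 = -1.75
  s[V,V] = ((-0.8)·(-0.8) + (-1.8)·(-1.8) + (0.2)·(0.2) + (1.2)·(1.2) + (1.2)·(1.2)) / 4 = 6.8/4 = 1.7
  Sample standard deviations s_i = √(s[i,i]):
  s(U) = √(6) = 2.4495
  s(V) = √(1.7) = 1.3038

Step 3 — r_{ij} = s_{ij} / (s_i · s_j):
  r[U,U] = 1 (diagonal).
  r[U,V] = -1.75 / (2.4495 · 1.3038) = -1.75 / 3.1937 = -0.5479
  r[V,V] = 1 (diagonal).

R is symmetric with unit diagonal. Assembling:

R = [[1, -0.5479],
 [-0.5479, 1]]


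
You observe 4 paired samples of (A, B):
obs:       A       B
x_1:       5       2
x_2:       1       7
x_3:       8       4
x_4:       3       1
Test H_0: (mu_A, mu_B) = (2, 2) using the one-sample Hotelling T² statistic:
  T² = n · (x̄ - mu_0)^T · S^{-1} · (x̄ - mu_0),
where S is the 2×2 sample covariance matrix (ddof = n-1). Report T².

Step 1 — sample mean vector:
  mean(A) = (5 + 1 + 8 + 3) / 4 = 17/4 = 4.25
  mean(B) = (2 + 7 + 4 + 1) / 4 = 14/4 = 3.5
  x̄ = (4.25, 3.5),  deviation x̄ - mu_0 = (4.25, 3.5) - (2, 2) = (2.25, 1.5).

Step 2 — sample covariance matrix, S[i,j] = (1/(n-1)) · Σ_k (x_{k,i} - mean_i) · (x_{k,j} - mean_j), divisor n-1 = 3:
  S[A,A] = ((0.75)·(0.75) + (-3.25)·(-3.25) + (3.75)·(3.75) + (-1.25)·(-1.25)) / 3 = 26.75/3 = 8.9167
  S[A,B] = ((0.75)·(-1.5) + (-3.25)·(3.5) + (3.75)·(0.5) + (-1.25)·(-2.5)) / 3 = -7.5/3 = -2.5
  S[B,B] = ((-1.5)·(-1.5) + (3.5)·(3.5) + (0.5)·(0.5) + (-2.5)·(-2.5)) / 3 = 21/3 = 7
  S = [[8.9167, -2.5],
 [-2.5, 7]].

Step 3 — invert S. det(S) = 8.9167·7 - (-2.5)² = 56.1667.
  S^{-1} = (1/det) · [[d, -b], [-b, a]] = [[0.1246, 0.0445],
 [0.0445, 0.1588]].

Step 4 — quadratic form (x̄ - mu_0)^T · S^{-1} · (x̄ - mu_0):
  S^{-1} · (x̄ - mu_0) = (0.3472, 0.3383),
  (x̄ - mu_0)^T · [...] = (2.25)·(0.3472) + (1.5)·(0.3383) = 1.2886.

Step 5 — scale by n: T² = 4 · 1.2886 = 5.1543.

T² ≈ 5.1543


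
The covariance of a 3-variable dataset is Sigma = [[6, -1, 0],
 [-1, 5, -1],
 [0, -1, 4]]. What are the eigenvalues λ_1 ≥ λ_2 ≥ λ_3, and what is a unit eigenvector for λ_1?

Step 1 — characteristic polynomial p(λ) = det(λI - Sigma) = λ³ - tr·λ² + c_1·λ - det, where tr = trace, c_1 = sum of the principal 2×2 minors, det = det(Sigma):
  tr = 6 + 5 + 4 = 15,
  c_1 = (6·5 - (-1)²) + (6·4 - (0)²) + (5·4 - (-1)²) = 29 + 24 + 19 = 72,
  det = 6·(5·4 - (-1)²) - (-1)·((-1)·4 - (-1)·(0)) + (0)·((-1)·(-1) - 5·(0)) = 6·(19) - (-1)·(-4) + (0)·(1) = 110.
  So p(λ) = λ³ - 15λ² + 72λ - 110.
Step 2 — look for an integer root (rational root theorem: any rational root is an integer divisor of 110). Testing λ = 5:
  p(5) = 125 - 375 + 360 - 110 = 0  ✓
  Dividing out (λ - 5): p(λ) = (λ - 5)(λ² - 10λ + 22).
Step 3 — remaining eigenvalues from the quadratic λ² - 10λ + 22 = 0:
  Δ = 10² - 4·22 = 100 - 88 = 12,  λ = (10 ± √12)/2 = (10 ± 3.4641)/2 ≈ 6.7321 or 3.2679.
  Sorted: λ_1 = 6.7321,  λ_2 = 5,  λ_3 = 3.2679  (check: sum = 15 = tr ✓).

Step 4 — unit eigenvector for λ_1 ≈ 6.7321: v spans the null space of (Sigma - λ_1 I), whose rows are
  r_1 = (-0.7321, -1, 0),  r_2 = (-1, -1.7321, -1),  r_3 = (0, -1, -2.7321).
  v is orthogonal to every row, so take v ∝ r_1 × r_2 = ((-1)·(-1) - (0)·(-1.7321), (0)·(-1) - (-0.7321)·(-1), (-0.7321)·(-1.7321) - (-1)·(-1)) ≈ (1, -0.7321, 0.2679).
  Let u = (1, -0.7321, 0.2679).
  ||u|| = √((1)² + (-0.7321)² + (0.2679)²) = √(1.6077) ≈ 1.2679,  v_1 = u/||u|| ≈ (0.7887, -0.5774, 0.2113) (||v_1|| = 1).

λ_1 = 6.7321,  λ_2 = 5,  λ_3 = 3.2679;  v_1 ≈ (0.7887, -0.5774, 0.2113)


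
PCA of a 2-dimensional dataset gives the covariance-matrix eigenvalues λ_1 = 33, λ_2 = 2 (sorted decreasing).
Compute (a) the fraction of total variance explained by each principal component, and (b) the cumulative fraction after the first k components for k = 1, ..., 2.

Step 1 — total variance = trace(Sigma) = Σ λ_i = 33 + 2 = 35.

Step 2 — fraction explained by component i = λ_i / Σ λ:
  PC1: 33/35 = 0.9429
  PC2: 2/35 = 0.0571

Step 3 — cumulative fraction after k components = (λ_1 + ... + λ_k) / Σ λ:
  k = 1: 33/35 = 0.9429
  k = 2: (33 + 2)/35 = 35/35 = 1

Summary (fraction, with percent):

explained: PC1 0.9429 (94.29%), PC2 0.0571 (5.71%);  cumulative: 0.9429, 1


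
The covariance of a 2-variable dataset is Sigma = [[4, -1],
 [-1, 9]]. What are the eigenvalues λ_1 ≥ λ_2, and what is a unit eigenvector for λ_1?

Step 1 — characteristic polynomial of 2×2 Sigma:
  det(Sigma - λI) = λ² - trace · λ + det = 0.
  trace = 4 + 9 = 13, det = 4·9 - (-1)² = 35.
Step 2 — discriminant:
  Δ = trace² - 4·det = 169 - 140 = 29.
Step 3 — eigenvalues:
  λ = (trace ± √Δ)/2 = (13 ± 5.3852)/2,
  λ_1 = 9.1926,  λ_2 = 3.8074.

Step 4 — unit eigenvector for λ_1: solve (Sigma - λ_1 I)v = 0. First row:
  (4 - 9.1926)·v_x + (-1)·v_y = 0, i.e. (-5.1926)·v_x + (-1)·v_y = 0,
  so v ∝ (b, λ_1 - a) = (-1, 5.1926); multiply by -1 so the first entry is positive: u = (1, -5.1926).
  ||u|| = √((1)² + (-5.1926)²) = √(27.9629) ≈ 5.288,
  v_1 = u/||u|| ≈ (0.1891, -0.982) (||v_1|| = 1).

λ_1 = 9.1926,  λ_2 = 3.8074;  v_1 ≈ (0.1891, -0.982)


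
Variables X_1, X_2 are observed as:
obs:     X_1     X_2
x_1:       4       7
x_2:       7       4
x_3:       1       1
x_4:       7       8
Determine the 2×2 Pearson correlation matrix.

Step 1 — column means:
  mean(X_1) = (4 + 7 + 1 + 7) / 4 = 19/4 = 4.75
  mean(X_2) = (7 + 4 + 1 + 8) / 4 = 20/4 = 5

Step 2 — sample variances and covariances s[i,j] = (1/(n-1)) · Σ_k (x_{k,i} - mean_i) · (x_{k,j} - mean_j), with n-1 = 3:
  s[X_1,X_1] = ((-0.75)·(-0.75) + (2.25)·(2.25) + (-3.75)·(-3.75) + (2.25)·(2.25)) / 3 = 24.75/3 = 8.25
  s[X_1,X_2] = ((-0.75)·(2) + (2.25)·(-1) + (-3.75)·(-4) + (2.25)·(3)) / 3 = 18/3 = 6
  s[X_2,X_2] = ((2)·(2) + (-1)·(-1) + (-4)·(-4) + (3)·(3)) / 3 = 30/3 = 10
  Sample standard deviations s_i = √(s[i,i]):
  s(X_1) = √(8.25) = 2.8723
  s(X_2) = √(10) = 3.1623

Step 3 — r_{ij} = s_{ij} / (s_i · s_j):
  r[X_1,X_1] = 1 (diagonal).
  r[X_1,X_2] = 6 / (2.8723 · 3.1623) = 6 / 9.083 = 0.6606
  r[X_2,X_2] = 1 (diagonal).

R is symmetric with unit diagonal. Assembling:

R = [[1, 0.6606],
 [0.6606, 1]]


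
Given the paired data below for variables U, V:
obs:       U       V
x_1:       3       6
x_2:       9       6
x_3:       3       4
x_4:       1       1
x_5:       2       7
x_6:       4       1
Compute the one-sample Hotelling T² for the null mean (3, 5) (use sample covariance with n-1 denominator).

Step 1 — sample mean vector:
  mean(U) = (3 + 9 + 3 + 1 + 2 + 4) / 6 = 22/6 = 3.6667
  mean(V) = (6 + 6 + 4 + 1 + 7 + 1) / 6 = 25/6 = 4.1667
  x̄ = (3.6667, 4.1667),  deviation x̄ - mu_0 = (3.6667, 4.1667) - (3, 5) = (0.6667, -0.8333).

Step 2 — sample covariance matrix, S[i,j] = (1/(n-1)) · Σ_k (x_{k,i} - mean_i) · (x_{k,j} - mean_j), divisor n-1 = 5:
  S[U,U] = ((-0.6667)·(-0.6667) + (5.3333)·(5.3333) + (-0.6667)·(-0.6667) + (-2.6667)·(-2.6667) + (-1.6667)·(-1.6667) + (0.3333)·(0.3333)) / 5 = 39.3333/5 = 7.8667
  S[U,V] = ((-0.6667)·(1.8333) + (5.3333)·(1.8333) + (-0.6667)·(-0.1667) + (-2.6667)·(-3.1667) + (-1.6667)·(2.8333) + (0.3333)·(-3.1667)) / 5 = 11.3333/5 = 2.2667
  S[V,V] = ((1.8333)·(1.8333) + (1.8333)·(1.8333) + (-0.1667)·(-0.1667) + (-3.1667)·(-3.1667) + (2.8333)·(2.8333) + (-3.1667)·(-3.1667)) / 5 = 34.8333/5 = 6.9667
  S = [[7.8667, 2.2667],
 [2.2667, 6.9667]].

Step 3 — invert S. det(S) = 7.8667·6.9667 - (2.2667)² = 49.6667.
  S^{-1} = (1/det) · [[d, -b], [-b, a]] = [[0.1403, -0.0456],
 [-0.0456, 0.1584]].

Step 4 — quadratic form (x̄ - mu_0)^T · S^{-1} · (x̄ - mu_0):
  S^{-1} · (x̄ - mu_0) = (0.1315, -0.1624),
  (x̄ - mu_0)^T · [...] = (0.6667)·(0.1315) + (-0.8333)·(-0.1624) = 0.223.

Step 5 — scale by n: T² = 6 · 0.223 = 1.3383.

T² ≈ 1.3383
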